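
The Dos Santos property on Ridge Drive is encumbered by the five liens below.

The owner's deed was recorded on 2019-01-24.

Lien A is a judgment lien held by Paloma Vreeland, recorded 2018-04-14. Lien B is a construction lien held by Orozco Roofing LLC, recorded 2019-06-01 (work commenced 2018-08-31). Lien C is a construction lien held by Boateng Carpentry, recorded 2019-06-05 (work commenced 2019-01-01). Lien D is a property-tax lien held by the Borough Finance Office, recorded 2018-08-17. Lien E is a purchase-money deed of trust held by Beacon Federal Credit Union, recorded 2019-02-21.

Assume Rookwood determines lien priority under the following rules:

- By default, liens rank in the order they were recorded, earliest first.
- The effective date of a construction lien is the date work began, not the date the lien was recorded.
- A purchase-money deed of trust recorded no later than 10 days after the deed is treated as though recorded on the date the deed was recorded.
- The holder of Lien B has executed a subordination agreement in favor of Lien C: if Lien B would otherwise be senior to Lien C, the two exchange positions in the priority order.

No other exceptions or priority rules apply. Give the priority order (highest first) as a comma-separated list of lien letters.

A, D, C, B, E

Adjusting effective dates: B's effective date is 2018-08-31, when work began; C is treated as recorded 2019-01-01, the work-commencement date; E was recorded 28 days after the deed, outside the 10-day window, so it keeps its recording date.
By effective date, earliest first: A (2018-04-14), D (2018-08-17), B (2018-08-31), C (2019-01-01), E (2019-02-21).
The subordination applies — B was senior to C — so B and C swap.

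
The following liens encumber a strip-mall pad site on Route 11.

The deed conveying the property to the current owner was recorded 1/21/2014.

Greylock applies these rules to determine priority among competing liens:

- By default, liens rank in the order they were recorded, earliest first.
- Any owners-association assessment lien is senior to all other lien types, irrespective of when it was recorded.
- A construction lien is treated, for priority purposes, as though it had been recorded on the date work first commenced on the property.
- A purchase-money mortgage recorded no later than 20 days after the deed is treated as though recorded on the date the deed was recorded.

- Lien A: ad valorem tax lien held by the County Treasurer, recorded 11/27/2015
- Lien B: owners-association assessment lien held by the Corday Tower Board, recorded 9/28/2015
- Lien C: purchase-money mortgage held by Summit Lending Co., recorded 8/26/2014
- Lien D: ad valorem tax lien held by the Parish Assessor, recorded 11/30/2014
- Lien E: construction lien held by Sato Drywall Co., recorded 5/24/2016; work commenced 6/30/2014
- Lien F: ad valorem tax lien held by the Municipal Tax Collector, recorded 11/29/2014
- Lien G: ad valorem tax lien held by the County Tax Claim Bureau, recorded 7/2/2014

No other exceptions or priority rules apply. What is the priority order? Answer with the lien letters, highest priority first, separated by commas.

B, E, G, C, F, D, A

Effective dates after the stated exceptions: C was recorded 217 days after the deed — beyond 20 days — so no relation-back applies; E relates back to 6/30/2014 (work commenced).
As an owners-association assessment lien, B is senior to every other lien.
The other liens, earliest effective date first: E (6/30/2014), G (7/2/2014), C (8/26/2014), F (11/29/2014), D (11/30/2014), A (11/27/2015).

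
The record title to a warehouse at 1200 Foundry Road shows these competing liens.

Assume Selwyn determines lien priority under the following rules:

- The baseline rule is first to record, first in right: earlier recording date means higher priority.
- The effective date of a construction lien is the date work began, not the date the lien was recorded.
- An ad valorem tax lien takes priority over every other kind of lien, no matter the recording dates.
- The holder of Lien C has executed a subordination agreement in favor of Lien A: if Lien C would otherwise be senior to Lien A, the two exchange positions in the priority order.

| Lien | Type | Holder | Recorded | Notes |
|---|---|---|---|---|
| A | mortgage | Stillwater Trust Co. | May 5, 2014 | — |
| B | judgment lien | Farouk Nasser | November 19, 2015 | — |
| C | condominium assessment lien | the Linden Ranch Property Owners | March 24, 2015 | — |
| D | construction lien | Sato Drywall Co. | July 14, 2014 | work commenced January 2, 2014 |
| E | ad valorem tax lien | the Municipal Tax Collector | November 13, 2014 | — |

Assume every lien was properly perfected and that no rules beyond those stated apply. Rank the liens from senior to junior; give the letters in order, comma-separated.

Effective dates: D relates back to January 2, 2014 (work commenced).
As an ad valorem tax lien, E is senior to every other lien.
The other liens, earliest effective date first: D (January 2, 2014), A (May 5, 2014), C (March 24, 2015), B (November 19, 2015).
Since C is not senior to A, the subordination leaves the order unchanged.

E, D, A, C, B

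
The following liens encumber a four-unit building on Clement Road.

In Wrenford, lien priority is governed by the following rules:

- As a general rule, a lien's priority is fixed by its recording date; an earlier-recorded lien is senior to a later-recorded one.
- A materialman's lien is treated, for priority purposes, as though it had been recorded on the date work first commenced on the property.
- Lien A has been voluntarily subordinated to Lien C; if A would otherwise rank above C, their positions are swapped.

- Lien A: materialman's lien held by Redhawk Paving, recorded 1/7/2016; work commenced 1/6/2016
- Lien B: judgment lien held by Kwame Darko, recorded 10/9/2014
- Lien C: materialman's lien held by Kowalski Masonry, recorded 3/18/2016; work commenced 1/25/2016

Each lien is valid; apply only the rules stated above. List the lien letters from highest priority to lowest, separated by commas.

Effective dates after the stated exceptions: A is treated as recorded 1/6/2016, the work-commencement date; C's effective date is 1/25/2016, when work began.
By effective date, earliest first: B (10/9/2014), A (1/6/2016), C (1/25/2016).
Because A would otherwise rank above C, the subordination swaps them.

B, C, A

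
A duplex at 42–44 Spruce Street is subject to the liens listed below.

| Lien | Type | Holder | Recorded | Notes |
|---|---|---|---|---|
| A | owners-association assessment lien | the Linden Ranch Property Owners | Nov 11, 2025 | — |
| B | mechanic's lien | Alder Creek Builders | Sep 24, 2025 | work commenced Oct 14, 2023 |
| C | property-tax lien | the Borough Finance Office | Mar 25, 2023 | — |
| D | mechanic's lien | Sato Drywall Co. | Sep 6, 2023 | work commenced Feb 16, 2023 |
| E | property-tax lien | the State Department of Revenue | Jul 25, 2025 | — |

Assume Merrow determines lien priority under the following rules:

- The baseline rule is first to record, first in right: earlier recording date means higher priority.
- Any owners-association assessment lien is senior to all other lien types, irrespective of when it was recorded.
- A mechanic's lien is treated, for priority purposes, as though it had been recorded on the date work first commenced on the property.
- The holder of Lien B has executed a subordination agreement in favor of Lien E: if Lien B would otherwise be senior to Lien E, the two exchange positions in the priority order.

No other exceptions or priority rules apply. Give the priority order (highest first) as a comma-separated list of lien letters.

A, D, C, E, B

Adjusting effective dates: B is treated as recorded Oct 14, 2023, the work-commencement date; D is treated as recorded Feb 16, 2023, the work-commencement date.
A is an owners-association assessment lien and takes priority over every other lien.
Among the remaining liens, by effective date: D (Feb 16, 2023), C (Mar 25, 2023), B (Oct 14, 2023), E (Jul 25, 2025).
The subordination applies — B was senior to E — so B and E swap.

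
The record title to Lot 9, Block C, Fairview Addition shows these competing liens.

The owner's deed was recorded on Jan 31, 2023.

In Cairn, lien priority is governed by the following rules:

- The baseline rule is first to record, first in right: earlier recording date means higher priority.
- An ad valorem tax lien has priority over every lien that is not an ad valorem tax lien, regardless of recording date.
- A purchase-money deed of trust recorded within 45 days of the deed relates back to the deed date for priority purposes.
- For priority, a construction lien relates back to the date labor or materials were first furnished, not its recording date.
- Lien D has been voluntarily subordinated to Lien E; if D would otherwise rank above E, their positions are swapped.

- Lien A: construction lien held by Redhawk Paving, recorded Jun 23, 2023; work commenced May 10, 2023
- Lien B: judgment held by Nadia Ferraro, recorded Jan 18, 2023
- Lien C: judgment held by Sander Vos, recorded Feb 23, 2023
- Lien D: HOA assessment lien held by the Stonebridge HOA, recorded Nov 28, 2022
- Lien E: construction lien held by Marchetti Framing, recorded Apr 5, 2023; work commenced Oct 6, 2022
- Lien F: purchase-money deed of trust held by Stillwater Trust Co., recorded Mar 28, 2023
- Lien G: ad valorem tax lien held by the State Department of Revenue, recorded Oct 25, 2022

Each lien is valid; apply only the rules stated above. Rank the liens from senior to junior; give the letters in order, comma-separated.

Effective dates after the stated exceptions: A is treated as recorded May 10, 2023, the work-commencement date; E is treated as recorded Oct 6, 2022, the work-commencement date; F was recorded 56 days after the deed — beyond 45 days — so no relation-back applies.
G, as an ad valorem tax lien, has superpriority and ranks first.
Remaining liens by effective date: E (Oct 6, 2022), D (Nov 28, 2022), B (Jan 18, 2023), C (Feb 23, 2023), F (Mar 28, 2023), A (May 10, 2023).
D is already junior to E, so the subordination agreement changes nothing.

G, E, D, B, C, F, A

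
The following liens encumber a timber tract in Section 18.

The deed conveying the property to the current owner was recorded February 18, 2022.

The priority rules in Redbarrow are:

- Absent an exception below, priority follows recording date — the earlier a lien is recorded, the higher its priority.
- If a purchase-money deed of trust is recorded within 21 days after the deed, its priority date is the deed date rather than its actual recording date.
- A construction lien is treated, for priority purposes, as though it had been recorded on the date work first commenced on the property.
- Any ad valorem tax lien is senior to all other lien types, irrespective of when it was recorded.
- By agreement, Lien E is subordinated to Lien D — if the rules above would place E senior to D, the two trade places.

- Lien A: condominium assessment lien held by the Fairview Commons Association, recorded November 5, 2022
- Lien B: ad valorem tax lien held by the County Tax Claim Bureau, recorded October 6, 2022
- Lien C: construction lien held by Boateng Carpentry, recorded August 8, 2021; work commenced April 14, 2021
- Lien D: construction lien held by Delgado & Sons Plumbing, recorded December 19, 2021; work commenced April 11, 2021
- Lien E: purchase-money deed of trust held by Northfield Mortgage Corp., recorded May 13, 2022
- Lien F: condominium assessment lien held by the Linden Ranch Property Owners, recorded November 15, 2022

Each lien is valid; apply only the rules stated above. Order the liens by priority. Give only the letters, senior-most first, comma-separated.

Effective dates: C is treated as recorded April 14, 2021, the work-commencement date; D relates back to April 11, 2021 (work commenced); E was recorded 84 days after the deed, outside the 21-day window, so it keeps its recording date.
B, as an ad valorem tax lien, has superpriority and ranks first.
Remaining liens by effective date: D (April 11, 2021), C (April 14, 2021), E (May 13, 2022), A (November 5, 2022), F (November 15, 2022).
Since E is not senior to D, the subordination leaves the order unchanged.

B, D, C, E, A, F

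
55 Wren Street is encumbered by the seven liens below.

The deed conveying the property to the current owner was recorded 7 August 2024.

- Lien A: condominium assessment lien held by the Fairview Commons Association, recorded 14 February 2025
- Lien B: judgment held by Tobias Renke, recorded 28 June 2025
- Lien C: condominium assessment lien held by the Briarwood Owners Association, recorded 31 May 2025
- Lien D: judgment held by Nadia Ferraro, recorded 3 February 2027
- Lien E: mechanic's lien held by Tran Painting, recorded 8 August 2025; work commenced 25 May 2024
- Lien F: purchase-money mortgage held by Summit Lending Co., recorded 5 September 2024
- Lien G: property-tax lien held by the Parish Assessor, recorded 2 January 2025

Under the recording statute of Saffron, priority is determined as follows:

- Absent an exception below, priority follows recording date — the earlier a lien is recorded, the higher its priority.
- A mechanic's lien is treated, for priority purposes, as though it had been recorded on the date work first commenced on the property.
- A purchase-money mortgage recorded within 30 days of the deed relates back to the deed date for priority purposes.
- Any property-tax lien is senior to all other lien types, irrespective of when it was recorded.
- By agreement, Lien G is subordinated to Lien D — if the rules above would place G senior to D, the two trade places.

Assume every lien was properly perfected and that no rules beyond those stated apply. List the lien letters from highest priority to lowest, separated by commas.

D, E, F, A, C, B, G

Effective dates after the stated exceptions: E is treated as recorded 25 May 2024, the work-commencement date; F was recorded within the 30-day window, so its effective date is the deed date 7 August 2024.
G is a property-tax lien, so it outranks all other liens regardless of date.
Ordering the rest by effective date: E (25 May 2024), F (7 August 2024), A (14 February 2025), C (31 May 2025), B (28 June 2025), D (3 February 2027).
Because G would otherwise rank above D, the subordination swaps them.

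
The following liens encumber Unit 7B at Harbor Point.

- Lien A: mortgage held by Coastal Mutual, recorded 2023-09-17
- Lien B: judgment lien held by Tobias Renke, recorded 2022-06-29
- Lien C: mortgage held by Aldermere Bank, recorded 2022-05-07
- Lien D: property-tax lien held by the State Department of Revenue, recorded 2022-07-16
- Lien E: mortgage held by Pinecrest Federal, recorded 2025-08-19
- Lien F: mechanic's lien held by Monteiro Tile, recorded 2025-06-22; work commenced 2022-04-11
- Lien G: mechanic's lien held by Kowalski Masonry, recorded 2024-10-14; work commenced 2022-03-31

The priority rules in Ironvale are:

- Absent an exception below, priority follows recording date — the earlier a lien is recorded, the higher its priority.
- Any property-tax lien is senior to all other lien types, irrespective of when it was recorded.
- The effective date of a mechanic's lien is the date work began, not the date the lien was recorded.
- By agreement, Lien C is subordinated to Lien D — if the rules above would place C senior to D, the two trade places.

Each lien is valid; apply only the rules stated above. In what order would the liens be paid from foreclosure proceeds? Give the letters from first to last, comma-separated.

First, effective dates: F relates back to 2022-04-11 (work commenced); G's effective date is 2022-03-31, when work began.
As a property-tax lien, D is senior to every other lien.
Among the remaining liens, by effective date: G (2022-03-31), F (2022-04-11), C (2022-05-07), B (2022-06-29), A (2023-09-17), E (2025-08-19).
C already ranks below D; the subordination has no effect.

D, G, F, C, B, A, E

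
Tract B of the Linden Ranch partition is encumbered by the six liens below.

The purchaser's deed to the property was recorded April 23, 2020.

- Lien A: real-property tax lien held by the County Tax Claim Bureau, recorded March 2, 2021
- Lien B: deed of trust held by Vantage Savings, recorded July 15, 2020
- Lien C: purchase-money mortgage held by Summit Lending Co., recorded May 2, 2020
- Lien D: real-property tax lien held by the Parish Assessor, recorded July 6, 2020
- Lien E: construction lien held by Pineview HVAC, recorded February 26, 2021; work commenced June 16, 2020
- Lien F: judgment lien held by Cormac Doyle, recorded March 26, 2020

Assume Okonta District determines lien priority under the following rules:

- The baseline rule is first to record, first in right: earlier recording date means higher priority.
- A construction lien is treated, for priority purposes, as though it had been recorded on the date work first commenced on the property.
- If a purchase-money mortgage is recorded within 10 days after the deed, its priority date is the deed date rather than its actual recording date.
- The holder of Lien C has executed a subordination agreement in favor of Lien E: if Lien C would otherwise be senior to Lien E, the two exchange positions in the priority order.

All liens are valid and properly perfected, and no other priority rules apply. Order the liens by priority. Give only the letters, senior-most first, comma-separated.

Effective dates: C was recorded within the 10-day window, so its effective date is the deed date April 23, 2020; E's effective date is June 16, 2020, when work began.
By effective date: F (March 26, 2020), C (April 23, 2020), E (June 16, 2020), D (July 6, 2020), B (July 15, 2020), A (March 2, 2021).
The subordination applies — C was senior to E — so C and E swap.

F, E, C, D, B, A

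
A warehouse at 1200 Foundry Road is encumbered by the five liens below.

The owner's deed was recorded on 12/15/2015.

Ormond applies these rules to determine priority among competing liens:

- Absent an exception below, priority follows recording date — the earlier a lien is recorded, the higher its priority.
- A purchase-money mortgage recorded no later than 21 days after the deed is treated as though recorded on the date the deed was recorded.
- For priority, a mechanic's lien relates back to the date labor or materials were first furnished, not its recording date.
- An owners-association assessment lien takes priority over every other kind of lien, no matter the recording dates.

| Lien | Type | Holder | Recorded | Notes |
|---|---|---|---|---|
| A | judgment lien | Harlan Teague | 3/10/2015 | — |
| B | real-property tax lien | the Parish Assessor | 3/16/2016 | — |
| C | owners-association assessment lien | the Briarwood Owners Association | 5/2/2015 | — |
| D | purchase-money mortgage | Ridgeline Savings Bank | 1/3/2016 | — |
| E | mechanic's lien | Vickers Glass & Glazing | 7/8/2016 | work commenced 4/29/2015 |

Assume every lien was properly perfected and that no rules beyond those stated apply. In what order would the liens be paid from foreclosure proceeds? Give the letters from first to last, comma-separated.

C, A, E, D, B

Effective dates: D relates back to the deed date 12/15/2015; E's effective date is 4/29/2015, when work began.
C is an owners-association assessment lien, so it outranks all other liens regardless of date.
Ordering the rest by effective date: A (3/10/2015), E (4/29/2015), D (12/15/2015), B (3/16/2016).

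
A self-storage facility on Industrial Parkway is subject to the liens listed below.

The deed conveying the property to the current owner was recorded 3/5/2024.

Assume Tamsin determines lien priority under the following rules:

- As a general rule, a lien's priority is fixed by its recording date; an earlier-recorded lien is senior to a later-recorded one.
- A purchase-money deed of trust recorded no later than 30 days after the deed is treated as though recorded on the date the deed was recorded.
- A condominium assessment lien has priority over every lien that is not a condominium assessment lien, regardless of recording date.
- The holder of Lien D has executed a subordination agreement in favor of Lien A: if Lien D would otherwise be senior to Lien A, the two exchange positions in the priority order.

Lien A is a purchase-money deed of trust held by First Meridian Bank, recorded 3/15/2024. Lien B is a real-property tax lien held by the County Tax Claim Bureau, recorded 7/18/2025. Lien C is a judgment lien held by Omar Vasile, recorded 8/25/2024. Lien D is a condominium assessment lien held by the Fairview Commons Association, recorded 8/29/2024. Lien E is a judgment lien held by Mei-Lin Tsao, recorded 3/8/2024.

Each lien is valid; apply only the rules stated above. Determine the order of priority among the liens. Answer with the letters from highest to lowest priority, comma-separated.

Effective dates: A relates back to the deed date 3/5/2024.
D is a condominium assessment lien and takes priority over every other lien.
Ordering the rest by effective date: A (3/5/2024), E (3/8/2024), C (8/25/2024), B (7/18/2025).
Because D would otherwise rank above A, the subordination swaps them.

A, D, E, C, B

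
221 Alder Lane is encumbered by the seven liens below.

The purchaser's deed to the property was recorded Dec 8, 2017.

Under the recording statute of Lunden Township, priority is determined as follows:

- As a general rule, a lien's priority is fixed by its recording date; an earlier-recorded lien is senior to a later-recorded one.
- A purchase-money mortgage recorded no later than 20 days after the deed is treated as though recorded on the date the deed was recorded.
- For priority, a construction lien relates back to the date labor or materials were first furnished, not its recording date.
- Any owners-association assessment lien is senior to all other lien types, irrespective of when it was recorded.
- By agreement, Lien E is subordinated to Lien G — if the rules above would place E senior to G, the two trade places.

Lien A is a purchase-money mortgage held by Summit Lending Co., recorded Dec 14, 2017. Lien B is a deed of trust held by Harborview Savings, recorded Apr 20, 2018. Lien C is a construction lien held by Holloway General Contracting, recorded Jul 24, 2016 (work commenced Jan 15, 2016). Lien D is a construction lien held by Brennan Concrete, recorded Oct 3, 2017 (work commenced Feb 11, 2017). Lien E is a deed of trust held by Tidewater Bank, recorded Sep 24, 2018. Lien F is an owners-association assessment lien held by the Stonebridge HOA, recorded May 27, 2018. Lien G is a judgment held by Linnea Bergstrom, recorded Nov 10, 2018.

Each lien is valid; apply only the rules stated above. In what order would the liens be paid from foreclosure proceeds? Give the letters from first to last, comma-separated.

F, C, D, A, B, G, E

First, effective dates: A relates back to the deed date Dec 8, 2017; C's effective date is Jan 15, 2016, when work began; D is treated as recorded Feb 11, 2017, the work-commencement date.
As an owners-association assessment lien, F is senior to every other lien.
Among the remaining liens, by effective date: C (Jan 15, 2016), D (Feb 11, 2017), A (Dec 8, 2017), B (Apr 20, 2018), E (Sep 24, 2018), G (Nov 10, 2018).
Because E would otherwise rank above G, the subordination swaps them.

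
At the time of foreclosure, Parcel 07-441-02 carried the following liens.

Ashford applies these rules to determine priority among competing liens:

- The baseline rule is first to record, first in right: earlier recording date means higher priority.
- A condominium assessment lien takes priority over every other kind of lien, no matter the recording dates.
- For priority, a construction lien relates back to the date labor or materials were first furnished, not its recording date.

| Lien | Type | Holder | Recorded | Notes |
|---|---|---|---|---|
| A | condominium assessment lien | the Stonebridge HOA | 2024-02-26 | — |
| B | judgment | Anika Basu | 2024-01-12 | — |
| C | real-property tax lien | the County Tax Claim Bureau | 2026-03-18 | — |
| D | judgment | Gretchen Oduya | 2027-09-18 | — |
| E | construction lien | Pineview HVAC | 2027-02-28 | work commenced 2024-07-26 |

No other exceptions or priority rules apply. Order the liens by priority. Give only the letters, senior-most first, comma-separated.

Adjusting effective dates: E is treated as recorded 2024-07-26, the work-commencement date.
A, as a condominium assessment lien, has superpriority and ranks first.
Ordering the rest by effective date: B (2024-01-12), E (2024-07-26), C (2026-03-18), D (2027-09-18).

A, B, E, C, D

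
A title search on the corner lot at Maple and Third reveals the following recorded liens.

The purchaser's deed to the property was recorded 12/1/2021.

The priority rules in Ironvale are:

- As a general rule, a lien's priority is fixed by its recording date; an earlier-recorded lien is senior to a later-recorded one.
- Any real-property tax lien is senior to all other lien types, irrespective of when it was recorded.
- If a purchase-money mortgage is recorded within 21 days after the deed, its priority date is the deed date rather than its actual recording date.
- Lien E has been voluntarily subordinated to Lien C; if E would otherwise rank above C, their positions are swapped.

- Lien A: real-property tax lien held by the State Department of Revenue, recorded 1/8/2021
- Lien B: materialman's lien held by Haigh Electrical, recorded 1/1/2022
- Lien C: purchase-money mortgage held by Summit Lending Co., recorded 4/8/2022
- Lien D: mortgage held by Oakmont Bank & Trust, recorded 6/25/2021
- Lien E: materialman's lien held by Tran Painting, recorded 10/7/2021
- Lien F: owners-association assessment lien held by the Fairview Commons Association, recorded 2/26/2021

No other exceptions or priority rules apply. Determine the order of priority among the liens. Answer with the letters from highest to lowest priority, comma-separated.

A, F, D, C, B, E

Effective dates after the stated exceptions: C was recorded 128 days after the deed — beyond 21 days — so no relation-back applies.
A, as a real-property tax lien, has superpriority and ranks first.
Ordering the rest by effective date: F (2/26/2021), D (6/25/2021), E (10/7/2021), B (1/1/2022), C (4/8/2022).
E would otherwise be senior to C, so under the subordination agreement E and C exchange positions.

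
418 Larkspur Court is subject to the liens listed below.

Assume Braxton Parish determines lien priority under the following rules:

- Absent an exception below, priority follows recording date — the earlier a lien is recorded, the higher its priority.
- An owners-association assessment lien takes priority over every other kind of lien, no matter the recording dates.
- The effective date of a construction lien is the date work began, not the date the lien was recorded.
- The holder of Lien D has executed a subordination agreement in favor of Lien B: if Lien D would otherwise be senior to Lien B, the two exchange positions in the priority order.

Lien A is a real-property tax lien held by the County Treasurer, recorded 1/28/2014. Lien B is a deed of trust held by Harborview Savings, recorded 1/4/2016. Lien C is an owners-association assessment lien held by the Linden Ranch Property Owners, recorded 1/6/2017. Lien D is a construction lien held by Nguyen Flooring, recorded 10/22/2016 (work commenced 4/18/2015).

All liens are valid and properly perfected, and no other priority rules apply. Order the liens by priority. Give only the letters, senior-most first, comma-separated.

First, effective dates: D is treated as recorded 4/18/2015, the work-commencement date.
C is an owners-association assessment lien, so it outranks all other liens regardless of date.
Ordering the rest by effective date: A (1/28/2014), D (4/18/2015), B (1/4/2016).
The subordination applies — D was senior to B — so D and B swap.

C, A, B, D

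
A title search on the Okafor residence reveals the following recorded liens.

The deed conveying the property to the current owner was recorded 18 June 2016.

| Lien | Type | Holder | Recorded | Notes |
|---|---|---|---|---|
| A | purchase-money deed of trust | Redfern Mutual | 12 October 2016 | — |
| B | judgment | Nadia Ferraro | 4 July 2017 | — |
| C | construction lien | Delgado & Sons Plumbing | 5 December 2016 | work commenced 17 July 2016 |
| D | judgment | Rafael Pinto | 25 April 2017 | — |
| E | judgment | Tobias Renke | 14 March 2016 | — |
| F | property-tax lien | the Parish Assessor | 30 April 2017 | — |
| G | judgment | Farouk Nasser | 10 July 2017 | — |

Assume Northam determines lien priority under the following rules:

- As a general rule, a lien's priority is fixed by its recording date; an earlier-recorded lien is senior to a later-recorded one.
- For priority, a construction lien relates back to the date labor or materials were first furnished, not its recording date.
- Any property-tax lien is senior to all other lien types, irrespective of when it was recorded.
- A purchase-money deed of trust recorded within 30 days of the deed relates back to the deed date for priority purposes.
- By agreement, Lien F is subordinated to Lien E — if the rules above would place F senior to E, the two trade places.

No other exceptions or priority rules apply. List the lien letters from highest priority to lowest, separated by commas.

Effective dates: A missed the 30-day window (116 days after the deed), so its recording date stands; C relates back to 17 July 2016 (work commenced).
As a property-tax lien, F is senior to every other lien.
The other liens, earliest effective date first: E (14 March 2016), C (17 July 2016), A (12 October 2016), D (25 April 2017), B (4 July 2017), G (10 July 2017).
F is senior to E before the subordination, so the two trade places.

E, F, C, A, D, B, G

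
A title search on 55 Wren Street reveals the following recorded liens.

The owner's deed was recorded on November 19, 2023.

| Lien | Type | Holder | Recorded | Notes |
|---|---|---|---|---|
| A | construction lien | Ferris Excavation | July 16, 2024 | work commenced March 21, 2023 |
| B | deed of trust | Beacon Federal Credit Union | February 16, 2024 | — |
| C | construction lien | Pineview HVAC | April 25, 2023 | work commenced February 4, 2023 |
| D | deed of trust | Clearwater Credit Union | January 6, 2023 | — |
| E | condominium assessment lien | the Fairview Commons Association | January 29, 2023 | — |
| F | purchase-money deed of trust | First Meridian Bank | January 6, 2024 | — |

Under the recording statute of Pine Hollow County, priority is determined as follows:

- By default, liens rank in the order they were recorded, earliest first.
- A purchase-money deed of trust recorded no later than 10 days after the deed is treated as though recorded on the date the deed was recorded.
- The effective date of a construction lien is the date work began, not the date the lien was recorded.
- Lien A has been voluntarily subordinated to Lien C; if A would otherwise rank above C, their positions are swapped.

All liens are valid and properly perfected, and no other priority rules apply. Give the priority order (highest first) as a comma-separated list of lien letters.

D, E, C, A, F, B

Effective dates: A relates back to March 21, 2023 (work commenced); C relates back to February 4, 2023 (work commenced); F missed the 10-day window (48 days after the deed), so its recording date stands.
Ordering by effective date: D (January 6, 2023), E (January 29, 2023), C (February 4, 2023), A (March 21, 2023), F (January 6, 2024), B (February 16, 2024).
Since A is not senior to C, the subordination leaves the order unchanged.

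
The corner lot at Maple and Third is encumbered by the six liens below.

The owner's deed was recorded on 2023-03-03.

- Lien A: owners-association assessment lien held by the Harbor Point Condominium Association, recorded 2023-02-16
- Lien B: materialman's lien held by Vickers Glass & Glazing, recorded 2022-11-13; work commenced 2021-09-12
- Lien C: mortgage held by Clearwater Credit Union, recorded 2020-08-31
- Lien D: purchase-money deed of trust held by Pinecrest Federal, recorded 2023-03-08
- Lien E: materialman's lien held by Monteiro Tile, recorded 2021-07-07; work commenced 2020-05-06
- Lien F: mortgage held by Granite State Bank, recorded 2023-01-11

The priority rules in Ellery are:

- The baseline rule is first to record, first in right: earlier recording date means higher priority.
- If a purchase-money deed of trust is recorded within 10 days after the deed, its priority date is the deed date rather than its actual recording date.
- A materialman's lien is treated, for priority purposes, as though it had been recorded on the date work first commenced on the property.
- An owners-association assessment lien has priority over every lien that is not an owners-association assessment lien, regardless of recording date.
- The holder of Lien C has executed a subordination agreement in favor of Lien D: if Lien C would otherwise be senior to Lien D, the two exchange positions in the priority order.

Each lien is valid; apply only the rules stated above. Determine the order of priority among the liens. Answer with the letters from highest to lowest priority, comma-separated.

Effective dates: B relates back to 2021-09-12 (work commenced); D's effective date is the deed date, 2023-03-03; E's effective date is 2020-05-06, when work began.
As an owners-association assessment lien, A is senior to every other lien.
The other liens, earliest effective date first: E (2020-05-06), C (2020-08-31), B (2021-09-12), F (2023-01-11), D (2023-03-03).
Because C would otherwise rank above D, the subordination swaps them.

A, E, D, B, F, C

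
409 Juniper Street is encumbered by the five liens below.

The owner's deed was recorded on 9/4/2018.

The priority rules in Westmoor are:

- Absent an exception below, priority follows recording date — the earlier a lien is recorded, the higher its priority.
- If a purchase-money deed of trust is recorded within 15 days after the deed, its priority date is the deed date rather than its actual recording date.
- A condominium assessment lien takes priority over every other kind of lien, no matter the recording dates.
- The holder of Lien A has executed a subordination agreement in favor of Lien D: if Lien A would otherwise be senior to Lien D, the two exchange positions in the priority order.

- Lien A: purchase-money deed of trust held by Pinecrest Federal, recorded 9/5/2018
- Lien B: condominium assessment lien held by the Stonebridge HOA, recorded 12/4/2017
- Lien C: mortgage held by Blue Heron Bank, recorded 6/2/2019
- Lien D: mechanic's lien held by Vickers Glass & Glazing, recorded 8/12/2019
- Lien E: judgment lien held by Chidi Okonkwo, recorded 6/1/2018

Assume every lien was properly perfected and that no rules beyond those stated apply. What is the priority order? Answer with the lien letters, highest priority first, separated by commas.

B, E, D, C, A

Adjusting effective dates: A's effective date is the deed date, 9/4/2018.
B is a condominium assessment lien and takes priority over every other lien.
The other liens, earliest effective date first: E (6/1/2018), A (9/4/2018), C (6/2/2019), D (8/12/2019).
The subordination applies — A was senior to D — so A and D swap.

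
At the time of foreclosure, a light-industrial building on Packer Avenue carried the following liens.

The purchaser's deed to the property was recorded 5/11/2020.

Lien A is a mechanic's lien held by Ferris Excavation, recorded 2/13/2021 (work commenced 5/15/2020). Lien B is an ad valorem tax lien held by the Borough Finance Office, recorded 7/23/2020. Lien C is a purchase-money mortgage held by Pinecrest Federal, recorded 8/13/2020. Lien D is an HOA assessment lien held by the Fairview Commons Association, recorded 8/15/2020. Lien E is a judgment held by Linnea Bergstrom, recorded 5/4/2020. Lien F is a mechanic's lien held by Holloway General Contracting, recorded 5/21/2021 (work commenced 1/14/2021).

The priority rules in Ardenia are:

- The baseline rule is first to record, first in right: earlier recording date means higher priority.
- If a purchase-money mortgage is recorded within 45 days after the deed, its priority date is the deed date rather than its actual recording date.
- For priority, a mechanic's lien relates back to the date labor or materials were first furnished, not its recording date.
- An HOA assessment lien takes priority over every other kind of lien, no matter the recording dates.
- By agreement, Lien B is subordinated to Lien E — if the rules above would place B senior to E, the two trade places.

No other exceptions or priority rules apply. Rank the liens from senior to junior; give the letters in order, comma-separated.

D, E, A, B, C, F

First, effective dates: A relates back to 5/15/2020 (work commenced); C was recorded 94 days after the deed, outside the 45-day window, so it keeps its recording date; F's effective date is 1/14/2021, when work began.
As an HOA assessment lien, D is senior to every other lien.
Among the remaining liens, by effective date: E (5/4/2020), A (5/15/2020), B (7/23/2020), C (8/13/2020), F (1/14/2021).
B is already junior to E, so the subordination agreement changes nothing.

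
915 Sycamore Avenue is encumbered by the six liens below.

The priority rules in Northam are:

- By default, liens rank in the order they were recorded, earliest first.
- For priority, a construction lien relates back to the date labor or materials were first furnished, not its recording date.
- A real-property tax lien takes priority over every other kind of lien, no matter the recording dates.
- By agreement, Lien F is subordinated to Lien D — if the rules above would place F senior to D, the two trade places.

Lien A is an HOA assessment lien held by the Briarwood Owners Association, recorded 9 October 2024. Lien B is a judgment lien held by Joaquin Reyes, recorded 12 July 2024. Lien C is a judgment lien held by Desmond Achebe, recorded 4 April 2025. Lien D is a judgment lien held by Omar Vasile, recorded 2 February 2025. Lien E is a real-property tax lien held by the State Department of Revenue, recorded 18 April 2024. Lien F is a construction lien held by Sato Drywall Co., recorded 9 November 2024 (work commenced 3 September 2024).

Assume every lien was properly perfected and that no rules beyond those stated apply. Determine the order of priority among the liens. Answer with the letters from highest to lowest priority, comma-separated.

E, B, D, A, F, C

Adjusting effective dates: F is treated as recorded 3 September 2024, the work-commencement date.
E is a real-property tax lien, so it outranks all other liens regardless of date.
Among the remaining liens, by effective date: B (12 July 2024), F (3 September 2024), A (9 October 2024), D (2 February 2025), C (4 April 2025).
Because F would otherwise rank above D, the subordination swaps them.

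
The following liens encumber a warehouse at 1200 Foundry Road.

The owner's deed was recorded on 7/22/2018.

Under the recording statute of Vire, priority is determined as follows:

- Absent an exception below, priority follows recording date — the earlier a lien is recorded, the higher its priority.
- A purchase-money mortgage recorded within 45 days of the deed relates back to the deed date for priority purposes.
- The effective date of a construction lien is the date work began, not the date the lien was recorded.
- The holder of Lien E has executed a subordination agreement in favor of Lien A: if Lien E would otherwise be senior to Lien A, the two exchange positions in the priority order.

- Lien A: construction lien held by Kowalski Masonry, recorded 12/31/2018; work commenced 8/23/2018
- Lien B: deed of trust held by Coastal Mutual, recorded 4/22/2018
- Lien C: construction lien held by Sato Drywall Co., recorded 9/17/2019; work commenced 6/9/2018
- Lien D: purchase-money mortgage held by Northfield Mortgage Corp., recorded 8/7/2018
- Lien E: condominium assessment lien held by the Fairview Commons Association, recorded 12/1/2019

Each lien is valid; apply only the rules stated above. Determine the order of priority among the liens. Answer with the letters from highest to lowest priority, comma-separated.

First, effective dates: A is treated as recorded 8/23/2018, the work-commencement date; C relates back to 6/9/2018 (work commenced); D relates back to the deed date 7/22/2018.
By effective date, earliest first: B (4/22/2018), C (6/9/2018), D (7/22/2018), A (8/23/2018), E (12/1/2019).
E already ranks below A; the subordination has no effect.

B, C, D, A, E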